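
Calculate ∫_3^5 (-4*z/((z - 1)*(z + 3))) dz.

-7*log(2) + 3*log(3)

Factor the denominator: z**2 + 2*z - 3 = (z + 3)(z - 1).
Partial fractions: -4*z/((z - 1)*(z + 3)) = -3/(z + 3) - 1/(z - 1).
An antiderivative is F(z) = -log(z - 1) - 3*log(z + 3).
Then F(5) - F(3) = (-11*log(2)) - (-3*log(3) - 4*log(2)) = -7*log(2) + 3*log(3).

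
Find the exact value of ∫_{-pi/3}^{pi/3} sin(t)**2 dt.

Use the identity sin^2(t) = (1 - cos(2*t))/2.
An antiderivative is F(t) = t/2 - sin(2*t)/4.
Then F(pi/3) - F(-pi/3) = (-sqrt(3)/8 + pi/6) - (-pi/6 + sqrt(3)/8) = -sqrt(3)/4 + pi/3.

-sqrt(3)/4 + pi/3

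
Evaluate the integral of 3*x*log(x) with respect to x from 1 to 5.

Integrate by parts once (u = ln x, dv = 3*x dx).
An antiderivative is F(x) = 3*x**2*(2*log(x) - 1)/4.
Then F(5) - F(1) = (-75/4 + 75*log(5)/2) - (-3/4) = -18 + 75*log(5)/2.

-18 + 75*log(5)/2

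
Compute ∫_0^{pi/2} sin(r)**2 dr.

pi/4

Use the identity sin^2(r) = (1 - cos(2*r))/2.
An antiderivative is F(r) = r/2 - sin(2*r)/4.
Then F(pi/2) - F(0) = (pi/4) - (0) = pi/4.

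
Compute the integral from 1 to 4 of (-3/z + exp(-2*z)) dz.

(-12*exp(8)*log(2) - 1 + exp(6))*exp(-8)/2

An antiderivative is F(z) = -3*log(z) - exp(-2*z)/2.
Then F(4) - F(1) = (-6*log(2) - exp(-8)/2) - (-exp(-2)/2) = (-12*exp(8)*log(2) - 1 + exp(6))*exp(-8)/2.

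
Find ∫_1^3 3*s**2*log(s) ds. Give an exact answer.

Integrate by parts once (u = ln s, dv = 3*s**2 ds).
An antiderivative is F(s) = s**3*(3*log(s) - 1)/3.
Then F(3) - F(1) = (-9 + 27*log(3)) - (-1/3) = -26/3 + 27*log(3).

-26/3 + 27*log(3)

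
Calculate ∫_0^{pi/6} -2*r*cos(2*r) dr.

-sqrt(3)*pi/12 + 1/4

Integrate by parts once (u = r, dv = -2*cos(2*r) dr).
An antiderivative is F(r) = -r*sin(2*r) - cos(2*r)/2.
Then F(pi/6) - F(0) = (-sqrt(3)*pi/12 - 1/4) - (-1/2) = -sqrt(3)*pi/12 + 1/4.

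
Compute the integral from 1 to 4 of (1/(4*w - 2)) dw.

An antiderivative is F(w) = log(4*w - 2)/4.
Then F(4) - F(1) = (log(14)/4) - (log(2)/4) = log(7)/4.

log(7)/4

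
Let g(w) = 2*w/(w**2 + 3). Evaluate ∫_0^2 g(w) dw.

log(7/3)

Let u = w**2 + 3, so du = 2*w dw. When w = 0, u = 3; when w = 2, u = 7.
The integral becomes ∫ 1/u du from 3 to 7, with antiderivative log(u).
Back in w: F(w) = log(w**2 + 3).
Then F(2) - F(0) = (log(7)) - (log(3)) = log(7/3).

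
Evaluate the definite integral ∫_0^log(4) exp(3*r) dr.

Let u = exp(r), so du = exp(r) dr. When r = 0, u = 1; when r = log(4), u = 4.
The integral becomes ∫ u**2 du from 1 to 4, with antiderivative u**3/3.
Back in r: F(r) = exp(3*r)/3.
Then F(log(4)) - F(0) = (64/3) - (1/3) = 21.

21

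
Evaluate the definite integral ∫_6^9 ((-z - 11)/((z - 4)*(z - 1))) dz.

-9*log(5) + 17*log(2)

Factor the denominator: z**2 - 5*z + 4 = (z - 1)(z - 4).
Partial fractions: (-z - 11)/((z - 4)*(z - 1)) = 4/(z - 1) - 5/(z - 4).
An antiderivative is F(z) = -5*log(z - 4) + 4*log(z - 1).
Then F(9) - F(6) = (-5*log(5) + 12*log(2)) - (-5*log(2) + 4*log(5)) = -9*log(5) + 17*log(2).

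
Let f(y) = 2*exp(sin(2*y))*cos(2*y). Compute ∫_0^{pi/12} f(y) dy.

Let u = sin(2*y), so du = 2*cos(2*y) dy. When y = 0, u = 0; when y = pi/12, u = 1/2.
The integral becomes ∫ exp(u) du from 0 to 1/2, with antiderivative exp(u).
Back in y: F(y) = exp(sin(2*y)).
Then F(pi/12) - F(0) = (exp(1/2)) - (1) = -1 + exp(1/2).

-1 + exp(1/2)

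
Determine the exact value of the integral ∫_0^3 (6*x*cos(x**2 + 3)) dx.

Let u = x**2 + 3, so du = 2*x dx. When x = 0, u = 3; when x = 3, u = 12.
The integral becomes 3·∫ cos(u) du from 3 to 12, with antiderivative 3*sin(u).
Back in x: F(x) = 3*sin(x**2 + 3).
Then F(3) - F(0) = (3*sin(12)) - (3*sin(3)) = 3*sin(12) - 3*sin(3).

3*sin(12) - 3*sin(3)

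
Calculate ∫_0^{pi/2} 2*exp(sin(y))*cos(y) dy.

Let u = sin(y), so du = cos(y) dy. When y = 0, u = 0; when y = pi/2, u = 1.
The integral becomes 2·∫ exp(u) du from 0 to 1, with antiderivative 2*exp(u).
Back in y: F(y) = 2*exp(sin(y)).
Then F(pi/2) - F(0) = (2*E) - (2) = -2 + 2*E.

-2 + 2*E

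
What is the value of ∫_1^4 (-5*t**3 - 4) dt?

By the power rule, an antiderivative is F(t) = -5*t**4/4 - 4*t.
Then F(4) - F(1) = (-336) - (-21/4) = -1323/4.

-1323/4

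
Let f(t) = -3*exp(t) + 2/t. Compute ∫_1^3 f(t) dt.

-3*exp(3) + log(9) + 3*exp(1)

An antiderivative is F(t) = -3*exp(t) + 2*log(t).
Then F(3) - F(1) = (-3*exp(3) + log(9)) - (-3*exp(1)) = -3*exp(3) + log(9) + 3*exp(1).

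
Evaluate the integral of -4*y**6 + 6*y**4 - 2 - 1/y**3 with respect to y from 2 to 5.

-57209907/1400

By the power rule, an antiderivative is F(y) = -4*y**7/7 + 6*y**5/5 - 2*y + 1/(2*y**2).
Then F(5) - F(2) = (-14315993/350) - (-10813/280) = -57209907/1400.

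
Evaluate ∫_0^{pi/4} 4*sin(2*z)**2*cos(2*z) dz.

Let u = sin(2*z), so du = 2*cos(2*z) dz. When z = 0, u = 0; when z = pi/4, u = 1.
The integral becomes 2·∫ u**2 du from 0 to 1, with antiderivative 2*u**3/3.
Back in z: F(z) = 2*sin(2*z)**3/3.
Then F(pi/4) - F(0) = (2/3) - (0) = 2/3.

2/3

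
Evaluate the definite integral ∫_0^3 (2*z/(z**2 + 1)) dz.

log(10)

Let u = z**2 + 1, so du = 2*z dz. When z = 0, u = 1; when z = 3, u = 10.
The integral becomes ∫ 1/u du from 1 to 10, with antiderivative log(u).
Back in z: F(z) = log(z**2 + 1).
Then F(3) - F(0) = (log(10)) - (0) = log(10).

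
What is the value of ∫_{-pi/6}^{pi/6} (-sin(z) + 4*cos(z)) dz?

An antiderivative is F(z) = 4*sin(z) + cos(z).
Then F(pi/6) - F(-pi/6) = (sqrt(3)/2 + 2) - (-2 + sqrt(3)/2) = 4.

4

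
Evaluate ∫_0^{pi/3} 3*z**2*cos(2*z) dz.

-pi/4 - 3*sqrt(3)/8 + sqrt(3)*pi**2/12

Integrate by parts twice (u = z^2, dv = 3*cos(2*z) dz).
An antiderivative is F(z) = 3*z**2*sin(2*z)/2 + 3*z*cos(2*z)/2 - 3*sin(2*z)/4.
Then F(pi/3) - F(0) = (-pi/4 - 3*sqrt(3)/8 + sqrt(3)*pi**2/12) - (0) = -pi/4 - 3*sqrt(3)/8 + sqrt(3)*pi**2/12.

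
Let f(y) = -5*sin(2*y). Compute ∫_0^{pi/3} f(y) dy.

An antiderivative is F(y) = 5*cos(2*y)/2.
Then F(pi/3) - F(0) = (-5/4) - (5/2) = -15/4.

-15/4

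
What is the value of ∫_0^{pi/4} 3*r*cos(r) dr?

Integrate by parts once (u = r, dv = 3*cos(r) dr).
An antiderivative is F(r) = 3*r*sin(r) + 3*cos(r).
Then F(pi/4) - F(0) = (3*sqrt(2)*(pi + 4)/8) - (3) = -3 + 3*sqrt(2)*pi/8 + 3*sqrt(2)/2.

-3 + 3*sqrt(2)*pi/8 + 3*sqrt(2)/2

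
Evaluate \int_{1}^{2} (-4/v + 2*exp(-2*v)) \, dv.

-4*log(2) - exp(-4) + exp(-2)

An antiderivative is F(v) = -4*log(v) - exp(-2*v).
Then F(2) - F(1) = (-4*log(2) - exp(-4)) - (-exp(-2)) = -4*log(2) - exp(-4) + exp(-2).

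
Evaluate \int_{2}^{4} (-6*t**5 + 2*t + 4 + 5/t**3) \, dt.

-128369/32

By the power rule, an antiderivative is F(t) = -t**6 + t**2 + 4*t - 5/(2*t**2).
Then F(4) - F(2) = (-130053/32) - (-421/8) = -128369/32.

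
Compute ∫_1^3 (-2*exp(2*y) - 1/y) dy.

-exp(6) - log(3) + exp(2)

An antiderivative is F(y) = -exp(2*y) - log(y).
Then F(3) - F(1) = (-exp(6) - log(3)) - (-exp(2)) = -exp(6) - log(3) + exp(2).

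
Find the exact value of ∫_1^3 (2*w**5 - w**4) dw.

2914/15

By the power rule, an antiderivative is F(w) = w**6/3 - w**5/5.
Then F(3) - F(1) = (972/5) - (2/15) = 2914/15.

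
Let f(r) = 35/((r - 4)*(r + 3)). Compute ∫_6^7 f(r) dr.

-5*log(5) - 10*log(2) + 15*log(3)

Factor the denominator: r**2 - r - 12 = (r + 3)(r - 4).
Partial fractions: 35/((r - 4)*(r + 3)) = -5/(r + 3) + 5/(r - 4).
An antiderivative is F(r) = 5*log(r - 4) - 5*log(r + 3).
Then F(7) - F(6) = (-5*log(5) - 5*log(2) + 5*log(3)) - (-10*log(3) + 5*log(2)) = -5*log(5) - 10*log(2) + 15*log(3).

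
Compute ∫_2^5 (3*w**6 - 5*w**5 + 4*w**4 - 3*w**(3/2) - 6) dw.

By the power rule, an antiderivative is F(w) = 3*w**7/7 - 5*w**6/6 - 6*w**(5/2)/5 + 4*w**5/5 - 6*w.
Then F(5) - F(2) = (963115/42 - 30*sqrt(5)) - (1588/105 - 24*sqrt(2)/5) = -30*sqrt(5) + 24*sqrt(2)/5 + 1604133/70.

-30*sqrt(5) + 24*sqrt(2)/5 + 1604133/70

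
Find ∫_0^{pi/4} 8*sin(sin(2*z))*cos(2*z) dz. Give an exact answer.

Let u = sin(2*z), so du = 2*cos(2*z) dz. When z = 0, u = 0; when z = pi/4, u = 1.
The integral becomes 4·∫ sin(u) du from 0 to 1, with antiderivative -4*cos(u).
Back in z: F(z) = -4*cos(sin(2*z)).
Then F(pi/4) - F(0) = (-4*cos(1)) - (-4) = 4 - 4*cos(1).

4 - 4*cos(1)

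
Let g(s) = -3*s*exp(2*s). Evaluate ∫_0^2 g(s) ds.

Integrate by parts once (u = s, dv = -3*exp(2*s) ds).
An antiderivative is F(s) = (-6*s + 3)*exp(2*s)/4.
Then F(2) - F(0) = (-9*exp(4)/4) - (3/4) = -9*exp(4)/4 - 3/4.

-9*exp(4)/4 - 3/4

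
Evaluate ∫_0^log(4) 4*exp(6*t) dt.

Let u = exp(t), so du = exp(t) dt. When t = 0, u = 1; when t = log(4), u = 4.
The integral becomes 4·∫ u**5 du from 1 to 4, with antiderivative 2*u**6/3.
Back in t: F(t) = 2*exp(6*t)/3.
Then F(log(4)) - F(0) = (8192/3) - (2/3) = 2730.

2730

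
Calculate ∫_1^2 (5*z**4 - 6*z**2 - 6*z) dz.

8

By the power rule, an antiderivative is F(z) = z**5 - 2*z**3 - 3*z**2.
Then F(2) - F(1) = (4) - (-4) = 8.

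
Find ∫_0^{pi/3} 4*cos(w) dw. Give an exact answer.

An antiderivative is F(w) = 4*sin(w).
Then F(pi/3) - F(0) = (2*sqrt(3)) - (0) = 2*sqrt(3).

2*sqrt(3)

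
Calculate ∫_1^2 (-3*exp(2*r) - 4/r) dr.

-3*exp(4)/2 - log(16) + 3*exp(2)/2

An antiderivative is F(r) = -3*exp(2*r)/2 - 4*log(r).
Then F(2) - F(1) = (-3*exp(4)/2 - log(16)) - (-3*exp(2)/2) = -3*exp(4)/2 - log(16) + 3*exp(2)/2.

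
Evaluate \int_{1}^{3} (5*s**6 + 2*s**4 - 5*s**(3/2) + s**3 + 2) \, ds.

58948/35 - 18*sqrt(3)

By the power rule, an antiderivative is F(s) = 5*s**7/7 - 2*s**(5/2) + 2*s**5/5 + s**4/4 + 2*s.
Then F(3) - F(1) = (235983/140 - 18*sqrt(3)) - (191/140) = 58948/35 - 18*sqrt(3).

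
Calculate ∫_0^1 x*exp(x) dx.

1

Integrate by parts once (u = x, dv = exp(x) dx).
An antiderivative is F(x) = (x - 1)*exp(x).
Then F(1) - F(0) = (0) - (-1) = 1.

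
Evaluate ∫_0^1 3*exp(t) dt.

An antiderivative is F(t) = 3*exp(t).
Then F(1) - F(0) = (3*E) - (3) = -3 + 3*E.

-3 + 3*E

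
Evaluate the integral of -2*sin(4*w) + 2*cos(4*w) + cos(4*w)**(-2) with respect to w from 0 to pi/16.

-1/4 + sqrt(2)/2

An antiderivative is F(w) = sin(4*w)/2 + cos(4*w)/2 + tan(4*w)/4.
Then F(pi/16) - F(0) = (1/4 + sqrt(2)/2) - (1/2) = -1/4 + sqrt(2)/2.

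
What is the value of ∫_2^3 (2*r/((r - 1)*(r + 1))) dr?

Factor the denominator: r**2 - 1 = (r + 1)(r - 1).
Partial fractions: 2*r/((r - 1)*(r + 1)) = 1/(r + 1) + 1/(r - 1).
An antiderivative is F(r) = log(r - 1) + log(r + 1).
Then F(3) - F(2) = (log(8)) - (log(3)) = log(8/3).

log(8/3)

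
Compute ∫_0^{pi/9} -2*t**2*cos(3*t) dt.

Integrate by parts twice (u = t^2, dv = -2*cos(3*t) dt).
An antiderivative is F(t) = -2*t**2*sin(3*t)/3 - 4*t*cos(3*t)/9 + 4*sin(3*t)/27.
Then F(pi/9) - F(0) = (-2*pi/81 - sqrt(3)*pi**2/243 + 2*sqrt(3)/27) - (0) = -2*pi/81 - sqrt(3)*pi**2/243 + 2*sqrt(3)/27.

-2*pi/81 - sqrt(3)*pi**2/243 + 2*sqrt(3)/27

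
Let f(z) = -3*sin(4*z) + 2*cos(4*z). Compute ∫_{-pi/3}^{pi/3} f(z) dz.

-sqrt(3)/2

An antiderivative is F(z) = sin(4*z)/2 + 3*cos(4*z)/4.
Then F(pi/3) - F(-pi/3) = (-sqrt(3)/4 - 3/8) - (-3/8 + sqrt(3)/4) = -sqrt(3)/2.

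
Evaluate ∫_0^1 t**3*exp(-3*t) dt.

2/27 - 26*exp(-3)/27

Integrate by parts 3 times (u = t^3, dv = exp(-3*t) dt).
An antiderivative is F(t) = (-9*t**3 - 9*t**2 - 6*t - 2)*exp(-3*t)/27.
Then F(1) - F(0) = (-26*exp(-3)/27) - (-2/27) = 2/27 - 26*exp(-3)/27.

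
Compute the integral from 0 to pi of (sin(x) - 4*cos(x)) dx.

2

An antiderivative is F(x) = -4*sin(x) - cos(x).
Then F(pi) - F(0) = (1) - (-1) = 2.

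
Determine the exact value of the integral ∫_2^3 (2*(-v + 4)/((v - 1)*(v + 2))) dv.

Factor the denominator: v**2 + v - 2 = (v + 2)(v - 1).
Partial fractions: 2*(-v + 4)/((v - 1)*(v + 2)) = -4/(v + 2) + 2/(v - 1).
An antiderivative is F(v) = 2*log(v - 1) - 4*log(v + 2).
Then F(3) - F(2) = (-4*log(5) + 2*log(2)) - (-8*log(2)) = -4*log(5) + 10*log(2).

-4*log(5) + 10*log(2)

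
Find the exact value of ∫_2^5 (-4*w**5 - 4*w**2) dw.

-10530

By the power rule, an antiderivative is F(w) = -2*w**6/3 - 4*w**3/3.
Then F(5) - F(2) = (-31750/3) - (-160/3) = -10530.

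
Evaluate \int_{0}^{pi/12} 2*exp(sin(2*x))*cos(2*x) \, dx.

-1 + exp(1/2)

Let u = sin(2*x), so du = 2*cos(2*x) dx. When x = 0, u = 0; when x = pi/12, u = 1/2.
The integral becomes ∫ exp(u) du from 0 to 1/2, with antiderivative exp(u).
Back in x: F(x) = exp(sin(2*x)).
Then F(pi/12) - F(0) = (exp(1/2)) - (1) = -1 + exp(1/2).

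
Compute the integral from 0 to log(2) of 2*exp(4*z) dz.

Let u = exp(z), so du = exp(z) dz. When z = 0, u = 1; when z = log(2), u = 2.
The integral becomes 2·∫ u**3 du from 1 to 2, with antiderivative u**4/2.
Back in z: F(z) = exp(4*z)/2.
Then F(log(2)) - F(0) = (8) - (1/2) = 15/2.

15/2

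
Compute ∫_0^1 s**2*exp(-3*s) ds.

2/27 - 17*exp(-3)/27

Integrate by parts twice (u = s^2, dv = exp(-3*s) ds).
An antiderivative is F(s) = (-9*s**2 - 6*s - 2)*exp(-3*s)/27.
Then F(1) - F(0) = (-17*exp(-3)/27) - (-2/27) = 2/27 - 17*exp(-3)/27.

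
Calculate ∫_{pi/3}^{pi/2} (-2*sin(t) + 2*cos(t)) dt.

An antiderivative is F(t) = 2*sin(t) + 2*cos(t).
Then F(pi/2) - F(pi/3) = (2) - (1 + sqrt(3)) = 1 - sqrt(3).

1 - sqrt(3)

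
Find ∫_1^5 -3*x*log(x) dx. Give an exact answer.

Integrate by parts once (u = ln x, dv = -3*x dx).
An antiderivative is F(x) = -3*x**2*(2*log(x) - 1)/4.
Then F(5) - F(1) = (75/4 - 75*log(5)/2) - (3/4) = 18 - 75*log(5)/2.

18 - 75*log(5)/2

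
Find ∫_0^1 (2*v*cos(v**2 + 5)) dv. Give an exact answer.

Let u = v**2 + 5, so du = 2*v dv. When v = 0, u = 5; when v = 1, u = 6.
The integral becomes ∫ cos(u) du from 5 to 6, with antiderivative sin(u).
Back in v: F(v) = sin(v**2 + 5).
Then F(1) - F(0) = (sin(6)) - (sin(5)) = sin(6) - sin(5).

sin(6) - sin(5)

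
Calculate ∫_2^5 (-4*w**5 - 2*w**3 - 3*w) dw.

-10710

By the power rule, an antiderivative is F(w) = -2*w**6/3 - w**4/2 - 3*w**2/2.
Then F(5) - F(2) = (-32300/3) - (-170/3) = -10710.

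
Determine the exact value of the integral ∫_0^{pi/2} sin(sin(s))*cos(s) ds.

1 - cos(1)

Let u = sin(s), so du = cos(s) ds. When s = 0, u = 0; when s = pi/2, u = 1.
The integral becomes ∫ sin(u) du from 0 to 1, with antiderivative -cos(u).
Back in s: F(s) = -cos(sin(s)).
Then F(pi/2) - F(0) = (-cos(1)) - (-1) = 1 - cos(1).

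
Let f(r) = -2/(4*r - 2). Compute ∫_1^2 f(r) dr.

An antiderivative is F(r) = -log(4*r - 2)/2.
Then F(2) - F(1) = (-log(6)/2) - (-log(2)/2) = -log(6)/2 + log(2)/2.

-log(6)/2 + log(2)/2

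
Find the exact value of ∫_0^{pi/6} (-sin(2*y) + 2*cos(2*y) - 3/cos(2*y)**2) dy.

-sqrt(3) - 1/4

An antiderivative is F(y) = sin(2*y) + cos(2*y)/2 - 3*tan(2*y)/2.
Then F(pi/6) - F(0) = (1/4 - sqrt(3)) - (1/2) = -sqrt(3) - 1/4.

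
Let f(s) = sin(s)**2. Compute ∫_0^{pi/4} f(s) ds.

Use the identity sin^2(s) = (1 - cos(2*s))/2.
An antiderivative is F(s) = s/2 - sin(2*s)/4.
Then F(pi/4) - F(0) = (-1/4 + pi/8) - (0) = -1/4 + pi/8.

-1/4 + pi/8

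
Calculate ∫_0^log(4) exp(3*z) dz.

Let u = exp(z), so du = exp(z) dz. When z = 0, u = 1; when z = log(4), u = 4.
The integral becomes ∫ u**2 du from 1 to 4, with antiderivative u**3/3.
Back in z: F(z) = exp(3*z)/3.
Then F(log(4)) - F(0) = (64/3) - (1/3) = 21.

21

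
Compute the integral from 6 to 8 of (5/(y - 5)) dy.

5*log(3)

An antiderivative is F(y) = 5*log(y - 5).
Then F(8) - F(6) = (5*log(3)) - (0) = 5*log(3).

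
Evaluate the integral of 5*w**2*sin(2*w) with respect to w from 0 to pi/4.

Integrate by parts twice (u = w^2, dv = 5*sin(2*w) dw).
An antiderivative is F(w) = -5*w**2*cos(2*w)/2 + 5*w*sin(2*w)/2 + 5*cos(2*w)/4.
Then F(pi/4) - F(0) = (5*pi/8) - (5/4) = -5/4 + 5*pi/8.

-5/4 + 5*pi/8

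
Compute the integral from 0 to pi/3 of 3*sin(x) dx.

An antiderivative is F(x) = -3*cos(x).
Then F(pi/3) - F(0) = (-3/2) - (-3) = 3/2.

3/2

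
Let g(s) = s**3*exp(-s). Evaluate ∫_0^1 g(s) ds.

6 - 16*exp(-1)

Integrate by parts 3 times (u = s^3, dv = exp(-s) ds).
An antiderivative is F(s) = (-s**3 - 3*s**2 - 6*s - 6)*exp(-s).
Then F(1) - F(0) = (-16*exp(-1)) - (-6) = 6 - 16*exp(-1).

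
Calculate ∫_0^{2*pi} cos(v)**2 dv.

Use the identity cos^2(v) = (1 + cos(2*v))/2.
An antiderivative is F(v) = v/2 + sin(2*v)/4.
Then F(2*pi) - F(0) = (pi) - (0) = pi.

pi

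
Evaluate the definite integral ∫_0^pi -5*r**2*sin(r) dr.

Integrate by parts twice (u = r^2, dv = -5*sin(r) dr).
An antiderivative is F(r) = 5*r**2*cos(r) - 10*r*sin(r) - 10*cos(r).
Then F(pi) - F(0) = (10 - 5*pi**2) - (-10) = 20 - 5*pi**2.

20 - 5*pi**2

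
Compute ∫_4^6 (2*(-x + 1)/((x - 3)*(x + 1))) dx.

log(5/21)

Factor the denominator: x**2 - 2*x - 3 = (x + 1)(x - 3).
Partial fractions: 2*(-x + 1)/((x - 3)*(x + 1)) = -1/(x + 1) - 1/(x - 3).
An antiderivative is F(x) = -log(x - 3) - log(x + 1).
Then F(6) - F(4) = (-log(21)) - (-log(5)) = log(5/21).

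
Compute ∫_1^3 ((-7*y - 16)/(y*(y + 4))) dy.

-3*log(7) - 4*log(3) + 3*log(5)

Factor the denominator: y**2 + 4*y = (y + 4)y.
Partial fractions: (-7*y - 16)/(y*(y + 4)) = -3/(y + 4) - 4/y.
An antiderivative is F(y) = -4*log(y) - 3*log(y + 4).
Then F(3) - F(1) = (-3*log(7) - 4*log(3)) - (-3*log(5)) = -3*log(7) - 4*log(3) + 3*log(5).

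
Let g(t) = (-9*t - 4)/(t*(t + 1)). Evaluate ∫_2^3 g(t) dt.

Factor the denominator: t**2 + t = (t + 1)t.
Partial fractions: (-9*t - 4)/(t*(t + 1)) = -5/(t + 1) - 4/t.
An antiderivative is F(t) = -4*log(t) - 5*log(t + 1).
Then F(3) - F(2) = (-10*log(2) - 4*log(3)) - (-5*log(3) - 4*log(2)) = log(3/64).

log(3/64)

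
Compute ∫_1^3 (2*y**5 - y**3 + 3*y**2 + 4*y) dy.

794/3

By the power rule, an antiderivative is F(y) = y**6/3 - y**4/4 + y**3 + 2*y**2.
Then F(3) - F(1) = (1071/4) - (37/12) = 794/3.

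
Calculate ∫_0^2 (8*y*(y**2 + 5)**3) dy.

Let u = y**2 + 5, so du = 2*y dy. When y = 0, u = 5; when y = 2, u = 9.
The integral becomes 4·∫ u**3 du from 5 to 9, with antiderivative u**4.
Back in y: F(y) = (y**2 + 5)**4.
Then F(2) - F(0) = (6561) - (625) = 5936.

5936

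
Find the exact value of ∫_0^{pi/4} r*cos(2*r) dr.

-1/4 + pi/8

Integrate by parts once (u = r, dv = cos(2*r) dr).
An antiderivative is F(r) = r*sin(2*r)/2 + cos(2*r)/4.
Then F(pi/4) - F(0) = (pi/8) - (1/4) = -1/4 + pi/8.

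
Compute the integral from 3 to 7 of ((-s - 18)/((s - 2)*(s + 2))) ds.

Factor the denominator: s**2 - 4 = (s + 2)(s - 2).
Partial fractions: (-s - 18)/((s - 2)*(s + 2)) = 4/(s + 2) - 5/(s - 2).
An antiderivative is F(s) = -5*log(s - 2) + 4*log(s + 2).
Then F(7) - F(3) = (-5*log(5) + 8*log(3)) - (4*log(5)) = -9*log(5) + 8*log(3).

-9*log(5) + 8*log(3)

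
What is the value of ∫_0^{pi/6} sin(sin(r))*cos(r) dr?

1 - cos(1/2)

Let u = sin(r), so du = cos(r) dr. When r = 0, u = 0; when r = pi/6, u = 1/2.
The integral becomes ∫ sin(u) du from 0 to 1/2, with antiderivative -cos(u).
Back in r: F(r) = -cos(sin(r)).
Then F(pi/6) - F(0) = (-cos(1/2)) - (-1) = 1 - cos(1/2).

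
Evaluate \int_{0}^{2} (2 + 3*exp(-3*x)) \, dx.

An antiderivative is F(x) = 2*x - exp(-3*x).
Then F(2) - F(0) = (4 - exp(-6)) - (-1) = 5 - exp(-6).

5 - exp(-6)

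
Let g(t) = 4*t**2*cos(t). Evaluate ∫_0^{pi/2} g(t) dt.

-8 + pi**2

Integrate by parts twice (u = t^2, dv = 4*cos(t) dt).
An antiderivative is F(t) = 4*t**2*sin(t) + 8*t*cos(t) - 8*sin(t).
Then F(pi/2) - F(0) = (-8 + pi**2) - (0) = -8 + pi**2.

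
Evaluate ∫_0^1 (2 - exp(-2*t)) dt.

An antiderivative is F(t) = 2*t + exp(-2*t)/2.
Then F(1) - F(0) = (exp(-2)/2 + 2) - (1/2) = exp(-2)/2 + 3/2.

exp(-2)/2 + 3/2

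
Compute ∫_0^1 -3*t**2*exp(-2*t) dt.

-3/4 + 15*exp(-2)/4

Integrate by parts twice (u = t^2, dv = -3*exp(-2*t) dt).
An antiderivative is F(t) = (6*t**2 + 6*t + 3)*exp(-2*t)/4.
Then F(1) - F(0) = (15*exp(-2)/4) - (3/4) = -3/4 + 15*exp(-2)/4.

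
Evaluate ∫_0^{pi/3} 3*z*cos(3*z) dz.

Integrate by parts once (u = z, dv = 3*cos(3*z) dz).
An antiderivative is F(z) = z*sin(3*z) + cos(3*z)/3.
Then F(pi/3) - F(0) = (-1/3) - (1/3) = -2/3.

-2/3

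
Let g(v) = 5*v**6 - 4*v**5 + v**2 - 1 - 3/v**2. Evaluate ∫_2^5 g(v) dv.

3176127/70

By the power rule, an antiderivative is F(v) = 5*v**7/7 - 2*v**6/3 + v**3/3 - v + 3/v.
Then F(5) - F(2) = (1589846/35) - (713/14) = 3176127/70.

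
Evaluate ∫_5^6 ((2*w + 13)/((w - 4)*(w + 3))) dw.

log(64/9)

Factor the denominator: w**2 - w - 12 = (w + 3)(w - 4).
Partial fractions: (2*w + 13)/((w - 4)*(w + 3)) = -1/(w + 3) + 3/(w - 4).
An antiderivative is F(w) = 3*log(w - 4) - log(w + 3).
Then F(6) - F(5) = (log(8/9)) - (-log(8)) = log(64/9).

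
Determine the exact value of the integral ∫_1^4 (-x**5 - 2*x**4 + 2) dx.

-10857/10

By the power rule, an antiderivative is F(x) = -x**6/6 - 2*x**5/5 + 2*x.
Then F(4) - F(1) = (-16264/15) - (43/30) = -10857/10.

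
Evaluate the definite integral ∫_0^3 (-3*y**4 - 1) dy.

-744/5

By the power rule, an antiderivative is F(y) = -3*y**5/5 - y.
Then F(3) - F(0) = (-744/5) - (0) = -744/5.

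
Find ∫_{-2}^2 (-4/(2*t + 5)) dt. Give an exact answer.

-log(81)

An antiderivative is F(t) = -2*log(2*t + 5).
Then F(2) - F(-2) = (-log(81)) - (0) = -log(81).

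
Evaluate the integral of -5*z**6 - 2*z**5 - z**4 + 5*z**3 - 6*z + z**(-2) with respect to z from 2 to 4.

-1804541/140

By the power rule, an antiderivative is F(z) = -5*z**7/7 - z**6/3 - z**5/5 + 5*z**4/4 - 3*z**2 - 1/z.
Then F(4) - F(2) = (-5460521/420) - (-23449/210) = -1804541/140.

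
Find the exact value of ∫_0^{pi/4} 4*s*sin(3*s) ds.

sqrt(2)*(4 + 3*pi)/18

Integrate by parts once (u = s, dv = 4*sin(3*s) ds).
An antiderivative is F(s) = -4*s*cos(3*s)/3 + 4*sin(3*s)/9.
Then F(pi/4) - F(0) = (sqrt(2)*(4 + 3*pi)/18) - (0) = sqrt(2)*(4 + 3*pi)/18.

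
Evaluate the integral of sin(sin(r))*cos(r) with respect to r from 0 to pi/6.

1 - cos(1/2)

Let u = sin(r), so du = cos(r) dr. When r = 0, u = 0; when r = pi/6, u = 1/2.
The integral becomes ∫ sin(u) du from 0 to 1/2, with antiderivative -cos(u).
Back in r: F(r) = -cos(sin(r)).
Then F(pi/6) - F(0) = (-cos(1/2)) - (-1) = 1 - cos(1/2).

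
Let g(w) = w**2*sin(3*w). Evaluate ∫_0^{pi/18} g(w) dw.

Integrate by parts twice (u = w^2, dv = sin(3*w) dw).
An antiderivative is F(w) = -w**2*cos(3*w)/3 + 2*w*sin(3*w)/9 + 2*cos(3*w)/27.
Then F(pi/18) - F(0) = (-sqrt(3)*pi**2/1944 + pi/162 + sqrt(3)/27) - (2/27) = -2/27 - sqrt(3)*pi**2/1944 + pi/162 + sqrt(3)/27.

-2/27 - sqrt(3)*pi**2/1944 + pi/162 + sqrt(3)/27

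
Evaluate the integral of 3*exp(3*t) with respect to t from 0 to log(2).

Let u = exp(t), so du = exp(t) dt. When t = 0, u = 1; when t = log(2), u = 2.
The integral becomes 3·∫ u**2 du from 1 to 2, with antiderivative u**3.
Back in t: F(t) = exp(3*t).
Then F(log(2)) - F(0) = (8) - (1) = 7.

7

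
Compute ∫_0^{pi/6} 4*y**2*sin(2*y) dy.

-1/2 - pi**2/36 + sqrt(3)*pi/6

Integrate by parts twice (u = y^2, dv = 4*sin(2*y) dy).
An antiderivative is F(y) = -2*y**2*cos(2*y) + 2*y*sin(2*y) + cos(2*y).
Then F(pi/6) - F(0) = (-pi**2/36 + 1/2 + sqrt(3)*pi/6) - (1) = -1/2 - pi**2/36 + sqrt(3)*pi/6.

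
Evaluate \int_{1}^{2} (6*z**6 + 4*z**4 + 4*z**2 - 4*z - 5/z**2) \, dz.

28243/210

By the power rule, an antiderivative is F(z) = 6*z**7/7 + 4*z**5/5 + 4*z**3/3 - 2*z**2 + 5/z.
Then F(2) - F(1) = (29501/210) - (629/105) = 28243/210.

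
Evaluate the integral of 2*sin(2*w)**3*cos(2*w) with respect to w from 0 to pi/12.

1/64

Let u = sin(2*w), so du = 2*cos(2*w) dw. When w = 0, u = 0; when w = pi/12, u = 1/2.
The integral becomes ∫ u**3 du from 0 to 1/2, with antiderivative u**4/4.
Back in w: F(w) = sin(2*w)**4/4.
Then F(pi/12) - F(0) = (1/64) - (0) = 1/64.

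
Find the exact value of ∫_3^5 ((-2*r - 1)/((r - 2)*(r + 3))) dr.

Factor the denominator: r**2 + r - 6 = (r + 3)(r - 2).
Partial fractions: (-2*r - 1)/((r - 2)*(r + 3)) = -1/(r + 3) - 1/(r - 2).
An antiderivative is F(r) = -log(r - 2) - log(r + 3).
Then F(5) - F(3) = (-log(24)) - (-log(6)) = -log(4).

-log(4)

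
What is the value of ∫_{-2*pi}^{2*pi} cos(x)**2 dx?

Use the identity cos^2(x) = (1 + cos(2*x))/2.
An antiderivative is F(x) = x/2 + sin(2*x)/4.
Then F(2*pi) - F(-2*pi) = (pi) - (-pi) = 2*pi.

2*pi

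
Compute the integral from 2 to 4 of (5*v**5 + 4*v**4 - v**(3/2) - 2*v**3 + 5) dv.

8*sqrt(2)/5 + 20154/5

By the power rule, an antiderivative is F(v) = 5*v**6/6 - 2*v**(5/2)/5 + 4*v**5/5 - v**4/2 + 5*v.
Then F(4) - F(2) = (61676/15) - (1214/15 - 8*sqrt(2)/5) = 8*sqrt(2)/5 + 20154/5.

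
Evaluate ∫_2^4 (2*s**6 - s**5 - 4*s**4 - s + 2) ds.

By the power rule, an antiderivative is F(s) = 2*s**7/7 - s**6/6 - 4*s**5/5 - s**2/2 + 2*s.
Then F(4) - F(2) = (333824/105) - (242/105) = 111194/35.

111194/35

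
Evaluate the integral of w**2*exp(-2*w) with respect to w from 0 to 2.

(-13 + exp(4))*exp(-4)/4

Integrate by parts twice (u = w^2, dv = exp(-2*w) dw).
An antiderivative is F(w) = (-2*w**2 - 2*w - 1)*exp(-2*w)/4.
Then F(2) - F(0) = (-13*exp(-4)/4) - (-1/4) = (-13 + exp(4))*exp(-4)/4.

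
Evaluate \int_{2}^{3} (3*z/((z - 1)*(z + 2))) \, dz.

Factor the denominator: z**2 + z - 2 = (z + 2)(z - 1).
Partial fractions: 3*z/((z - 1)*(z + 2)) = 2/(z + 2) + 1/(z - 1).
An antiderivative is F(z) = log(z - 1) + 2*log(z + 2).
Then F(3) - F(2) = (log(50)) - (log(16)) = log(25/8).

log(25/8)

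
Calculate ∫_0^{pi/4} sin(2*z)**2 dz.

Use the identity sin^2(2*z) = (1 - cos(4*z))/2.
An antiderivative is F(z) = z/2 - sin(4*z)/8.
Then F(pi/4) - F(0) = (pi/8) - (0) = pi/8.

pi/8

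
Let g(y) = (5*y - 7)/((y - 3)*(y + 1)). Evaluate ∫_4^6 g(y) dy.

Factor the denominator: y**2 - 2*y - 3 = (y + 1)(y - 3).
Partial fractions: (5*y - 7)/((y - 3)*(y + 1)) = 3/(y + 1) + 2/(y - 3).
An antiderivative is F(y) = 2*log(y - 3) + 3*log(y + 1).
Then F(6) - F(4) = (2*log(3) + 3*log(7)) - (3*log(5)) = -3*log(5) + 2*log(3) + 3*log(7).

-3*log(5) + 2*log(3) + 3*log(7)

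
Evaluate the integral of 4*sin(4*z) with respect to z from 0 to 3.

Let u = 4*z, so du = 4 dz. When z = 0, u = 0; when z = 3, u = 12.
The integral becomes ∫ sin(u) du from 0 to 12, with antiderivative -cos(u).
Back in z: F(z) = -cos(4*z).
Then F(3) - F(0) = (-cos(12)) - (-1) = 1 - cos(12).

1 - cos(12)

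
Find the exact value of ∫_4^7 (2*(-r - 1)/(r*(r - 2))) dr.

Factor the denominator: r**2 - 2*r = r(r - 2).
Partial fractions: 2*(-r - 1)/(r*(r - 2)) = 1/r - 3/(r - 2).
An antiderivative is F(r) = log(r) - 3*log(r - 2).
Then F(7) - F(4) = (-3*log(5) + log(7)) - (-log(2)) = -3*log(5) + log(2) + log(7).

-3*log(5) + log(2) + log(7)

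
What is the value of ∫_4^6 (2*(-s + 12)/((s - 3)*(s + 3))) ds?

Factor the denominator: s**2 - 9 = (s + 3)(s - 3).
Partial fractions: 2*(-s + 12)/((s - 3)*(s + 3)) = -5/(s + 3) + 3/(s - 3).
An antiderivative is F(s) = 3*log(s - 3) - 5*log(s + 3).
Then F(6) - F(4) = (-7*log(3)) - (-5*log(7)) = -7*log(3) + 5*log(7).

-7*log(3) + 5*log(7)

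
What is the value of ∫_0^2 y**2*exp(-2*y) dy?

Integrate by parts twice (u = y^2, dv = exp(-2*y) dy).
An antiderivative is F(y) = (-2*y**2 - 2*y - 1)*exp(-2*y)/4.
Then F(2) - F(0) = (-13*exp(-4)/4) - (-1/4) = (-13 + exp(4))*exp(-4)/4.

(-13 + exp(4))*exp(-4)/4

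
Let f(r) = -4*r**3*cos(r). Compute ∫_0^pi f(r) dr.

-48 + 12*pi**2

Integrate by parts 3 times (u = r^3, dv = -4*cos(r) dr).
An antiderivative is F(r) = -4*r**3*sin(r) - 12*r**2*cos(r) + 24*r*sin(r) + 24*cos(r).
Then F(pi) - F(0) = (-24 + 12*pi**2) - (24) = -48 + 12*pi**2.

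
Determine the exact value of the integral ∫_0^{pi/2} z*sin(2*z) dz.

pi/4

Integrate by parts once (u = z, dv = sin(2*z) dz).
An antiderivative is F(z) = -z*cos(2*z)/2 + sin(2*z)/4.
Then F(pi/2) - F(0) = (pi/4) - (0) = pi/4.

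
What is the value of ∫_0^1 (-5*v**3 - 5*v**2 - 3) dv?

By the power rule, an antiderivative is F(v) = -5*v**4/4 - 5*v**3/3 - 3*v.
Then F(1) - F(0) = (-71/12) - (0) = -71/12.

-71/12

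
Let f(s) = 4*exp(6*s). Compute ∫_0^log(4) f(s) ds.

Let u = exp(s), so du = exp(s) ds. When s = 0, u = 1; when s = log(4), u = 4.
The integral becomes 4·∫ u**5 du from 1 to 4, with antiderivative 2*u**6/3.
Back in s: F(s) = 2*exp(6*s)/3.
Then F(log(4)) - F(0) = (8192/3) - (2/3) = 2730.

2730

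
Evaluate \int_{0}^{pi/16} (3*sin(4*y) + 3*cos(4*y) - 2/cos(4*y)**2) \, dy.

An antiderivative is F(y) = 3*sin(4*y)/4 - 3*cos(4*y)/4 - tan(4*y)/2.
Then F(pi/16) - F(0) = (-1/2) - (-3/4) = 1/4.

1/4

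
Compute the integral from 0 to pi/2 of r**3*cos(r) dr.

Integrate by parts 3 times (u = r^3, dv = cos(r) dr).
An antiderivative is F(r) = r**3*sin(r) + 3*r**2*cos(r) - 6*r*sin(r) - 6*cos(r).
Then F(pi/2) - F(0) = (pi*(-24 + pi**2)/8) - (-6) = -3*pi + pi**3/8 + 6.

-3*pi + pi**3/8 + 6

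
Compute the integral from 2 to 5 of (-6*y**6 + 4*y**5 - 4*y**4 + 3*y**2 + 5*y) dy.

-4114983/70

By the power rule, an antiderivative is F(y) = -6*y**7/7 + 2*y**6/3 - 4*y**5/5 + y**3 + 5*y**2/2.
Then F(5) - F(2) = (-2472125/42) - (-7838/105) = -4114983/70.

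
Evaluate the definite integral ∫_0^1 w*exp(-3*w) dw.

Integrate by parts once (u = w, dv = exp(-3*w) dw).
An antiderivative is F(w) = (-3*w - 1)*exp(-3*w)/9.
Then F(1) - F(0) = (-4*exp(-3)/9) - (-1/9) = (-4 + exp(3))*exp(-3)/9.

(-4 + exp(3))*exp(-3)/9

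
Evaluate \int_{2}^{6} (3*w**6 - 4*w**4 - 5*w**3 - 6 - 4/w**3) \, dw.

35310892/315

By the power rule, an antiderivative is F(w) = 3*w**7/7 - 4*w**5/5 - 5*w**4/4 - 6*w + 2/w**2.
Then F(6) - F(2) = (70620371/630) - (-157/70) = 35310892/315.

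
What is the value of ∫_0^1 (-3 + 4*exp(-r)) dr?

An antiderivative is F(r) = -3*r - 4*exp(-r).
Then F(1) - F(0) = (-3 - 4*exp(-1)) - (-4) = 1 - 4*exp(-1).

1 - 4*exp(-1)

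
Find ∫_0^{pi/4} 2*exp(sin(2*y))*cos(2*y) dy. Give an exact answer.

Let u = sin(2*y), so du = 2*cos(2*y) dy. When y = 0, u = 0; when y = pi/4, u = 1.
The integral becomes ∫ exp(u) du from 0 to 1, with antiderivative exp(u).
Back in y: F(y) = exp(sin(2*y)).
Then F(pi/4) - F(0) = (E) - (1) = -1 + E.

-1 + E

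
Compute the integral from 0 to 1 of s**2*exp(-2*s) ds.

Integrate by parts twice (u = s^2, dv = exp(-2*s) ds).
An antiderivative is F(s) = (-2*s**2 - 2*s - 1)*exp(-2*s)/4.
Then F(1) - F(0) = (-5*exp(-2)/4) - (-1/4) = (-5 + exp(2))*exp(-2)/4.

(-5 + exp(2))*exp(-2)/4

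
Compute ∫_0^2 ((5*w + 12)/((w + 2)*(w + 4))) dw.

Factor the denominator: w**2 + 6*w + 8 = (w + 4)(w + 2).
Partial fractions: (5*w + 12)/((w + 2)*(w + 4)) = 4/(w + 4) + 1/(w + 2).
An antiderivative is F(w) = log(w + 2) + 4*log(w + 4).
Then F(2) - F(0) = (6*log(2) + 4*log(3)) - (9*log(2)) = log(81/8).

log(81/8)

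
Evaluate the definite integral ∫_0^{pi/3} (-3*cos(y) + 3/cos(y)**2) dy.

3*sqrt(3)/2

An antiderivative is F(y) = -3*sin(y) + 3*tan(y).
Then F(pi/3) - F(0) = (3*sqrt(3)/2) - (0) = 3*sqrt(3)/2.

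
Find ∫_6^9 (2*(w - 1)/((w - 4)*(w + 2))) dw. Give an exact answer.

log(55/16)

Factor the denominator: w**2 - 2*w - 8 = (w + 2)(w - 4).
Partial fractions: 2*(w - 1)/((w - 4)*(w + 2)) = 1/(w + 2) + 1/(w - 4).
An antiderivative is F(w) = log(w - 4) + log(w + 2).
Then F(9) - F(6) = (log(55)) - (log(16)) = log(55/16).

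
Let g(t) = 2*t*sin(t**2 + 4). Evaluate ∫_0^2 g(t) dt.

Let u = t**2 + 4, so du = 2*t dt. When t = 0, u = 4; when t = 2, u = 8.
The integral becomes ∫ sin(u) du from 4 to 8, with antiderivative -cos(u).
Back in t: F(t) = -cos(t**2 + 4).
Then F(2) - F(0) = (-cos(8)) - (-cos(4)) = cos(4) - cos(8).

cos(4) - cos(8)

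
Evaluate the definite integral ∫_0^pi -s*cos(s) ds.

Integrate by parts once (u = s, dv = -cos(s) ds).
An antiderivative is F(s) = -s*sin(s) - cos(s).
Then F(pi) - F(0) = (1) - (-1) = 2.

2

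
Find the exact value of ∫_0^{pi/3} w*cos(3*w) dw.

-2/9

Integrate by parts once (u = w, dv = cos(3*w) dw).
An antiderivative is F(w) = w*sin(3*w)/3 + cos(3*w)/9.
Then F(pi/3) - F(0) = (-1/9) - (1/9) = -2/9.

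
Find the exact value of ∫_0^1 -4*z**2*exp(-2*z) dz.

Integrate by parts twice (u = z^2, dv = -4*exp(-2*z) dz).
An antiderivative is F(z) = (2*z**2 + 2*z + 1)*exp(-2*z).
Then F(1) - F(0) = (5*exp(-2)) - (1) = -1 + 5*exp(-2).

-1 + 5*exp(-2)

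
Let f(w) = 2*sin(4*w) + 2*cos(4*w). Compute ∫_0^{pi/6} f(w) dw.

sqrt(3)/4 + 3/4

An antiderivative is F(w) = sin(4*w)/2 - cos(4*w)/2.
Then F(pi/6) - F(0) = (1/4 + sqrt(3)/4) - (-1/2) = sqrt(3)/4 + 3/4.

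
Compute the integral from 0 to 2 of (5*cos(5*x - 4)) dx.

sin(4) + sin(6)

Let u = 5*x - 4, so du = 5 dx. When x = 0, u = -4; when x = 2, u = 6.
The integral becomes ∫ cos(u) du from -4 to 6, with antiderivative sin(u).
Back in x: F(x) = sin(5*x - 4).
Then F(2) - F(0) = (sin(6)) - (-sin(4)) = sin(4) + sin(6).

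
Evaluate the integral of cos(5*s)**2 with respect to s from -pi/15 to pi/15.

sqrt(3)/20 + pi/15

Use the identity cos^2(5*s) = (1 + cos(10*s))/2.
An antiderivative is F(s) = s/2 + sin(10*s)/20.
Then F(pi/15) - F(-pi/15) = (sqrt(3)/40 + pi/30) - (-pi/30 - sqrt(3)/40) = sqrt(3)/20 + pi/15.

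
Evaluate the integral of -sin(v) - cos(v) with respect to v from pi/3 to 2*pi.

1/2 + sqrt(3)/2

An antiderivative is F(v) = -sin(v) + cos(v).
Then F(2*pi) - F(pi/3) = (1) - (1/2 - sqrt(3)/2) = 1/2 + sqrt(3)/2.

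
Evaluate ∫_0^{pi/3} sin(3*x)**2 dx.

Use the identity sin^2(3*x) = (1 - cos(6*x))/2.
An antiderivative is F(x) = x/2 - sin(6*x)/12.
Then F(pi/3) - F(0) = (pi/6) - (0) = pi/6.

pi/6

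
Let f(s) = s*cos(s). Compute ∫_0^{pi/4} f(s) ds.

-1 + sqrt(2)*pi/8 + sqrt(2)/2

Integrate by parts once (u = s, dv = cos(s) ds).
An antiderivative is F(s) = s*sin(s) + cos(s).
Then F(pi/4) - F(0) = (sqrt(2)*(pi + 4)/8) - (1) = -1 + sqrt(2)*pi/8 + sqrt(2)/2.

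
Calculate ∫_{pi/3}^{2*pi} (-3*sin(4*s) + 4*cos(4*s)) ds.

sqrt(3)/2 + 9/8

An antiderivative is F(s) = sin(4*s) + 3*cos(4*s)/4.
Then F(2*pi) - F(pi/3) = (3/4) - (-sqrt(3)/2 - 3/8) = sqrt(3)/2 + 9/8.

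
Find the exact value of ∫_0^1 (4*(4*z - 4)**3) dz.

-64

Let u = 4*z - 4, so du = 4 dz. When z = 0, u = -4; when z = 1, u = 0.
The integral becomes ∫ u**3 du from -4 to 0, with antiderivative u**4/4.
Back in z: F(z) = (4*z - 4)**4/4.
Then F(1) - F(0) = (0) - (64) = -64.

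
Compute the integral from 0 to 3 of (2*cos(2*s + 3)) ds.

-sin(3) + sin(9)

Let u = 2*s + 3, so du = 2 ds. When s = 0, u = 3; when s = 3, u = 9.
The integral becomes ∫ cos(u) du from 3 to 9, with antiderivative sin(u).
Back in s: F(s) = sin(2*s + 3).
Then F(3) - F(0) = (sin(9)) - (sin(3)) = -sin(3) + sin(9).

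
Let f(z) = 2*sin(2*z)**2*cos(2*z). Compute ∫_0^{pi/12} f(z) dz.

Let u = sin(2*z), so du = 2*cos(2*z) dz. When z = 0, u = 0; when z = pi/12, u = 1/2.
The integral becomes ∫ u**2 du from 0 to 1/2, with antiderivative u**3/3.
Back in z: F(z) = sin(2*z)**3/3.
Then F(pi/12) - F(0) = (1/24) - (0) = 1/24.

1/24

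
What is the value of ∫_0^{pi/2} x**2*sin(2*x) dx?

-1/2 + pi**2/8

Integrate by parts twice (u = x^2, dv = sin(2*x) dx).
An antiderivative is F(x) = -x**2*cos(2*x)/2 + x*sin(2*x)/2 + cos(2*x)/4.
Then F(pi/2) - F(0) = (-1/4 + pi**2/8) - (1/4) = -1/2 + pi**2/8.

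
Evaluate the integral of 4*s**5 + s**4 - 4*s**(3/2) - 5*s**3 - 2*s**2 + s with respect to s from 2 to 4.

By the power rule, an antiderivative is F(s) = 2*s**6/3 - 8*s**(5/2)/5 + s**5/5 - 5*s**4/4 - 2*s**3/3 + s**2/2.
Then F(4) - F(2) = (12648/5) - (386/15 - 32*sqrt(2)/5) = 32*sqrt(2)/5 + 37558/15.

32*sqrt(2)/5 + 37558/15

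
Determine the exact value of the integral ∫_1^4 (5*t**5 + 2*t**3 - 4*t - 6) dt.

By the power rule, an antiderivative is F(t) = 5*t**6/6 + t**4/2 - 2*t**2 - 6*t.
Then F(4) - F(1) = (10456/3) - (-20/3) = 3492.

3492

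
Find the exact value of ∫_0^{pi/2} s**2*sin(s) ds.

-2 + pi

Integrate by parts twice (u = s^2, dv = sin(s) ds).
An antiderivative is F(s) = -s**2*cos(s) + 2*s*sin(s) + 2*cos(s).
Then F(pi/2) - F(0) = (pi) - (2) = -2 + pi.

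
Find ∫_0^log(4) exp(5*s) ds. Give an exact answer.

Let u = exp(s), so du = exp(s) ds. When s = 0, u = 1; when s = log(4), u = 4.
The integral becomes ∫ u**4 du from 1 to 4, with antiderivative u**5/5.
Back in s: F(s) = exp(5*s)/5.
Then F(log(4)) - F(0) = (1024/5) - (1/5) = 1023/5.

1023/5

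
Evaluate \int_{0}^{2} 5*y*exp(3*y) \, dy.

5/9 + 25*exp(6)/9

Integrate by parts once (u = y, dv = 5*exp(3*y) dy).
An antiderivative is F(y) = (15*y - 5)*exp(3*y)/9.
Then F(2) - F(0) = (25*exp(6)/9) - (-5/9) = 5/9 + 25*exp(6)/9.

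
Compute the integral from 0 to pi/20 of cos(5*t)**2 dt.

Use the identity cos^2(5*t) = (1 + cos(10*t))/2.
An antiderivative is F(t) = t/2 + sin(10*t)/20.
Then F(pi/20) - F(0) = (1/20 + pi/40) - (0) = 1/20 + pi/40.

1/20 + pi/40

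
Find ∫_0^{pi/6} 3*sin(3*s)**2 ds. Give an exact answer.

pi/4

Use the identity sin^2(3*s) = (1 - cos(6*s))/2.
An antiderivative is F(s) = 3*s/2 - sin(6*s)/4.
Then F(pi/6) - F(0) = (pi/4) - (0) = pi/4.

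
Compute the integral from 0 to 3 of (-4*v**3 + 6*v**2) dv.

By the power rule, an antiderivative is F(v) = -v**4 + 2*v**3.
Then F(3) - F(0) = (-27) - (0) = -27.

-27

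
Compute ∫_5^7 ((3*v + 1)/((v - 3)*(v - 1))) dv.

-2*log(3) + 7*log(2)

Factor the denominator: v**2 - 4*v + 3 = (v - 1)(v - 3).
Partial fractions: (3*v + 1)/((v - 3)*(v - 1)) = -2/(v - 1) + 5/(v - 3).
An antiderivative is F(v) = 5*log(v - 3) - 2*log(v - 1).
Then F(7) - F(5) = (-2*log(3) + 8*log(2)) - (log(2)) = -2*log(3) + 7*log(2).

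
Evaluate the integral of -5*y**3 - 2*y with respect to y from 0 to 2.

By the power rule, an antiderivative is F(y) = -5*y**4/4 - y**2.
Then F(2) - F(0) = (-24) - (0) = -24.

-24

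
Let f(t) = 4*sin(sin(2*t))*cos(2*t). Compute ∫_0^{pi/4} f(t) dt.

2 - 2*cos(1)

Let u = sin(2*t), so du = 2*cos(2*t) dt. When t = 0, u = 0; when t = pi/4, u = 1.
The integral becomes 2·∫ sin(u) du from 0 to 1, with antiderivative -2*cos(u).
Back in t: F(t) = -2*cos(sin(2*t)).
Then F(pi/4) - F(0) = (-2*cos(1)) - (-2) = 2 - 2*cos(1).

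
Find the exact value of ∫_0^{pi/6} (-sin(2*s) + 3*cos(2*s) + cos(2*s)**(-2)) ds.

An antiderivative is F(s) = 3*sin(2*s)/2 + cos(2*s)/2 + tan(2*s)/2.
Then F(pi/6) - F(0) = (1/4 + 5*sqrt(3)/4) - (1/2) = -1/4 + 5*sqrt(3)/4.

-1/4 + 5*sqrt(3)/4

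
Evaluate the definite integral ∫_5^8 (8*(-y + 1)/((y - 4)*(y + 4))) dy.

-16*log(2) + 5*log(3)

Factor the denominator: y**2 - 16 = (y + 4)(y - 4).
Partial fractions: 8*(-y + 1)/((y - 4)*(y + 4)) = -5/(y + 4) - 3/(y - 4).
An antiderivative is F(y) = -3*log(y - 4) - 5*log(y + 4).
Then F(8) - F(5) = (-16*log(2) - 5*log(3)) - (-10*log(3)) = -16*log(2) + 5*log(3).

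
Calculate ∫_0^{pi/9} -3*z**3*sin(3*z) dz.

-pi/27 - sqrt(3)*pi**2/162 + pi**3/1458 + sqrt(3)/9

Integrate by parts 3 times (u = z^3, dv = -3*sin(3*z) dz).
An antiderivative is F(z) = z**3*cos(3*z) - z**2*sin(3*z) - 2*z*cos(3*z)/3 + 2*sin(3*z)/9.
Then F(pi/9) - F(0) = (-pi/27 - sqrt(3)*pi**2/162 + pi**3/1458 + sqrt(3)/9) - (0) = -pi/27 - sqrt(3)*pi**2/162 + pi**3/1458 + sqrt(3)/9.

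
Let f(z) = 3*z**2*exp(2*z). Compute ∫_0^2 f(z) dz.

-3/4 + 15*exp(4)/4

Integrate by parts twice (u = z^2, dv = 3*exp(2*z) dz).
An antiderivative is F(z) = (6*z**2 - 6*z + 3)*exp(2*z)/4.
Then F(2) - F(0) = (15*exp(4)/4) - (3/4) = -3/4 + 15*exp(4)/4.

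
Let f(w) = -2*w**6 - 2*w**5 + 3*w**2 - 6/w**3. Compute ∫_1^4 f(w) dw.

By the power rule, an antiderivative is F(w) = -2*w**7/7 - w**6/3 + w**3 + 3/w**2.
Then F(4) - F(1) = (-2010049/336) - (71/21) = -670395/112.

-670395/112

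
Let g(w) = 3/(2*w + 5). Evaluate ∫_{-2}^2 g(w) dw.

An antiderivative is F(w) = 3*log(2*w + 5)/2.
Then F(2) - F(-2) = (log(27)) - (0) = log(27).

log(27)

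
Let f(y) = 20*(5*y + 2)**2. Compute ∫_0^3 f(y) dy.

6540

Let u = 5*y + 2, so du = 5 dy. When y = 0, u = 2; when y = 3, u = 17.
The integral becomes 4·∫ u**2 du from 2 to 17, with antiderivative 4*u**3/3.
Back in y: F(y) = 4*(5*y + 2)**3/3.
Then F(3) - F(0) = (19652/3) - (32/3) = 6540.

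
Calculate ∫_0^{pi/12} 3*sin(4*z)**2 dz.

-3*sqrt(3)/32 + pi/8

Use the identity sin^2(4*z) = (1 - cos(8*z))/2.
An antiderivative is F(z) = 3*z/2 - 3*sin(8*z)/16.
Then F(pi/12) - F(0) = (-3*sqrt(3)/32 + pi/8) - (0) = -3*sqrt(3)/32 + pi/8.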